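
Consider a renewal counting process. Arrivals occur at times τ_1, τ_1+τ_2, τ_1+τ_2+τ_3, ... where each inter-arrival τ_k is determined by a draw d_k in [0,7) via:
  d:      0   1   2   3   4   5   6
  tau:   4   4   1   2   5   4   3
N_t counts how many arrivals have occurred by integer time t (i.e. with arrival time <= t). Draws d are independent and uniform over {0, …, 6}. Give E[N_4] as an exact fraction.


Inter-arrival values over d=0..6: [4, 4, 1, 2, 5, 4, 3]
Each d has probability 1/7, so the pmf of τ is: f(1) = 1/7, f(2) = 1/7, f(3) = 1/7, f(4) = 3/7, f(5) = 1/7
Renewal equation for m(n) = E[N_n]: condition on τ_1 = k (if k <= n, one arrival plus a fresh copy on the remaining n−k steps): m(n) = F(n) + Σ_{k<=n} f(k)·m(n−k), where F(n) = P(τ <= n) and m(0) = 0
m(1) = F(1) = 1/7
m(2) = F(2) + f(1)·m(1) = 2/7 + 1/7·1/7 = 15/49
m(3) = F(3) + f(1)·m(2) + f(2)·m(1) = 3/7 + 1/7·15/49 + 1/7·1/7 = 169/343
m(4) = F(4) + f(1)·m(3) + f(2)·m(2) + f(3)·m(1) = 6/7 + 1/7·169/343 + 1/7·15/49 + 1/7·1/7 = 2381/2401
E[N_4] = m(4) = 2381/2401

2381/2401


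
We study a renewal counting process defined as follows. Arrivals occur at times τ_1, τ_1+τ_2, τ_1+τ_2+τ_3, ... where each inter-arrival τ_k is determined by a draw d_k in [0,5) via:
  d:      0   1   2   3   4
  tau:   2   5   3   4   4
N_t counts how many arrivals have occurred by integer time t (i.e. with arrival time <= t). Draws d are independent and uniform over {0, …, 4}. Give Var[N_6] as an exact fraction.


Inter-arrival values over d=0..4: [2, 5, 3, 4, 4]
Each d has probability 1/5, so the pmf of τ is: f(2) = 1/5, f(3) = 1/5, f(4) = 2/5, f(5) = 1/5
Let p_n(j) = P(N_n = j), with p_0 = [1]. Condition on τ_1: p_n(0) = P(τ > n), and for j >= 1, p_n(j) = Σ_{k<=n} f(k)·p_{n−k}(j−1)
p_1 = [1]  (j = 0)
p_2 = [4/5, 1/5]  (j = 0..1)
p_3 = [3/5, 2/5]  (j = 0..1)
p_4 = [1/5, 19/25, 1/25]  (j = 0..2)
p_5 = [0, 22/25, 3/25]  (j = 0..2)
p_6 = [0, 17/25, 39/125, 1/125]  (j = 0..3)
E[N_6] = Σ j·p_6(j) = 166/125;  E[N_6²] = Σ j²·p_6(j) = 2
Var[N_6] = 2 − (166/125)² = 3694/15625

3694/15625


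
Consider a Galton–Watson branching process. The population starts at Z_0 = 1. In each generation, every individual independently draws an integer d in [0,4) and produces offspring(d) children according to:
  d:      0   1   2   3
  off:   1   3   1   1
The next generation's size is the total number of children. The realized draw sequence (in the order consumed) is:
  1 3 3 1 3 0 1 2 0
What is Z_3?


7

gen 0: Z_0=1, draws=[1], offspring=[3], Z_1=3
gen 1: Z_1=3, draws=[3, 3, 1], offspring=[1, 1, 3], Z_2=5
gen 2: Z_2=5, draws=[3, 0, 1, 2, 0], offspring=[1, 1, 3, 1, 1], Z_3=7


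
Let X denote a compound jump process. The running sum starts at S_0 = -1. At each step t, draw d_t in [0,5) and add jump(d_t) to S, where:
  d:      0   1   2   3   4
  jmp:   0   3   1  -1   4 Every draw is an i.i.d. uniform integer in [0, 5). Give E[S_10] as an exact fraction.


13

Outcome values over d=0..4: [0, 3, 1, -1, 4]
Σy = 7, Σy² = 27, M = 5
μ = 7/5 = 7/5,  σ² = 27/5 − (7/5)² = 86/25
E[S_10] = -1 + 10·(7/5) = 13


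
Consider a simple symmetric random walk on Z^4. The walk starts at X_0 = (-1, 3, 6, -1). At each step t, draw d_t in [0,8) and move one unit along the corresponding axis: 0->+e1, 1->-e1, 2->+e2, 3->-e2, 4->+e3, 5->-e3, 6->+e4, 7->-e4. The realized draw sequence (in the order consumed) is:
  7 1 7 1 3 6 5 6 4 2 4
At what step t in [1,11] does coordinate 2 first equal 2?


5

t=0: X=(-1, 3, 6, -1), d=7 → -e4, X_1=(-1, 3, 6, -2)
t=1: X=(-1, 3, 6, -2), d=1 → -e1, X_2=(-2, 3, 6, -2)
t=2: X=(-2, 3, 6, -2), d=7 → -e4, X_3=(-2, 3, 6, -3)
t=3: X=(-2, 3, 6, -3), d=1 → -e1, X_4=(-3, 3, 6, -3)
t=4: X=(-3, 3, 6, -3), d=3 → -e2, X_5=(-3, 2, 6, -3)
t=5: X=(-3, 2, 6, -3), d=6 → +e4, X_6=(-3, 2, 6, -2)
t=6: X=(-3, 2, 6, -2), d=5 → -e3, X_7=(-3, 2, 5, -2)
t=7: X=(-3, 2, 5, -2), d=6 → +e4, X_8=(-3, 2, 5, -1)
t=8: X=(-3, 2, 5, -1), d=4 → +e3, X_9=(-3, 2, 6, -1)
t=9: X=(-3, 2, 6, -1), d=2 → +e2, X_10=(-3, 3, 6, -1)
t=10: X=(-3, 3, 6, -1), d=4 → +e3, X_11=(-3, 3, 7, -1)


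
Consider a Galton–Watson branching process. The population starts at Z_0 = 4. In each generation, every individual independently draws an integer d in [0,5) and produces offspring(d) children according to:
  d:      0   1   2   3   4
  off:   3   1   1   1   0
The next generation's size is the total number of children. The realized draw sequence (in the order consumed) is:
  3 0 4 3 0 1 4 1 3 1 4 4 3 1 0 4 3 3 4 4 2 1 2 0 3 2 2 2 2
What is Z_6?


gen 0: Z_0=4, draws=[3, 0, 4, 3], offspring=[1, 3, 0, 1], Z_1=5
gen 1: Z_1=5, draws=[0, 1, 4, 1, 3], offspring=[3, 1, 0, 1, 1], Z_2=6
gen 2: Z_2=6, draws=[1, 4, 4, 3, 1, 0], offspring=[1, 0, 0, 1, 1, 3], Z_3=6
gen 3: Z_3=6, draws=[4, 3, 3, 4, 4, 2], offspring=[0, 1, 1, 0, 0, 1], Z_4=3
gen 4: Z_4=3, draws=[1, 2, 0], offspring=[1, 1, 3], Z_5=5
gen 5: Z_5=5, draws=[3, 2, 2, 2, 2], offspring=[1, 1, 1, 1, 1], Z_6=5

5


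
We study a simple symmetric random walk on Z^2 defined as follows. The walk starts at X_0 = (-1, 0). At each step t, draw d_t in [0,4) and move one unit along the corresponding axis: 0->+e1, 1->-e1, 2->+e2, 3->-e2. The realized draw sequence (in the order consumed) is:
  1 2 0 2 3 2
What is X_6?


t=0: X=(-1, 0), d=1 → -e1, X_1=(-2, 0)
t=1: X=(-2, 0), d=2 → +e2, X_2=(-2, 1)
t=2: X=(-2, 1), d=0 → +e1, X_3=(-1, 1)
t=3: X=(-1, 1), d=2 → +e2, X_4=(-1, 2)
t=4: X=(-1, 2), d=3 → -e2, X_5=(-1, 1)
t=5: X=(-1, 1), d=2 → +e2, X_6=(-1, 2)

(-1, 2)


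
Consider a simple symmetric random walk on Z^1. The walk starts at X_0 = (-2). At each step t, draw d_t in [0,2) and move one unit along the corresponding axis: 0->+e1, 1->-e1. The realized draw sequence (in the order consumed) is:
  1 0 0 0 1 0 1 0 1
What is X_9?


t=0: X=(-2), d=1 → -e1, X_1=(-3)
t=1: X=(-3), d=0 → +e1, X_2=(-2)
t=2: X=(-2), d=0 → +e1, X_3=(-1)
t=3: X=(-1), d=0 → +e1, X_4=(0)
t=4: X=(0), d=1 → -e1, X_5=(-1)
t=5: X=(-1), d=0 → +e1, X_6=(0)
t=6: X=(0), d=1 → -e1, X_7=(-1)
t=7: X=(-1), d=0 → +e1, X_8=(0)
t=8: X=(0), d=1 → -e1, X_9=(-1)

(-1)


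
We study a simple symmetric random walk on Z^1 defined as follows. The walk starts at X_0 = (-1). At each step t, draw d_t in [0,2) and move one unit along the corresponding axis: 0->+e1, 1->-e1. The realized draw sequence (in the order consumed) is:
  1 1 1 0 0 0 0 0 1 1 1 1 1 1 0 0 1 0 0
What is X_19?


t=0: X=(-1), d=1 → -e1, X_1=(-2)
t=1: X=(-2), d=1 → -e1, X_2=(-3)
t=2: X=(-3), d=1 → -e1, X_3=(-4)
t=3: X=(-4), d=0 → +e1, X_4=(-3)
t=4: X=(-3), d=0 → +e1, X_5=(-2)
t=5: X=(-2), d=0 → +e1, X_6=(-1)
t=6: X=(-1), d=0 → +e1, X_7=(0)
t=7: X=(0), d=0 → +e1, X_8=(1)
t=8: X=(1), d=1 → -e1, X_9=(0)
t=9: X=(0), d=1 → -e1, X_10=(-1)
t=10: X=(-1), d=1 → -e1, X_11=(-2)
t=11: X=(-2), d=1 → -e1, X_12=(-3)
t=12: X=(-3), d=1 → -e1, X_13=(-4)
t=13: X=(-4), d=1 → -e1, X_14=(-5)
t=14: X=(-5), d=0 → +e1, X_15=(-4)
t=15: X=(-4), d=0 → +e1, X_16=(-3)
t=16: X=(-3), d=1 → -e1, X_17=(-4)
t=17: X=(-4), d=0 → +e1, X_18=(-3)
t=18: X=(-3), d=0 → +e1, X_19=(-2)

(-2)


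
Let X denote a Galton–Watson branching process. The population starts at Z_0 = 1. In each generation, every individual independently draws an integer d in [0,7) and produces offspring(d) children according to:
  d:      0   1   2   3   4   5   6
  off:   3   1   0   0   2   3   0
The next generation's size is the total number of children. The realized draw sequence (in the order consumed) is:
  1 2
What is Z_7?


gen 0: Z_0=1, draws=[1], offspring=[1], Z_1=1
gen 1: Z_1=1, draws=[2], offspring=[0], Z_2=0
gen 2: Z_2=0, draws=[], offspring=[], Z_3=0
gen 3: Z_3=0, draws=[], offspring=[], Z_4=0
gen 4: Z_4=0, draws=[], offspring=[], Z_5=0
gen 5: Z_5=0, draws=[], offspring=[], Z_6=0
gen 6: Z_6=0, draws=[], offspring=[], Z_7=0

0


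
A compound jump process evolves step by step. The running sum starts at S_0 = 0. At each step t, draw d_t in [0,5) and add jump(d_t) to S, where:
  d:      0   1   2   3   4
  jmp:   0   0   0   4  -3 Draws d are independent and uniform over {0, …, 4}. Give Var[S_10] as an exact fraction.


Outcome values over d=0..4: [0, 0, 0, 4, -3]
Σy = 1, Σy² = 25, M = 5
μ = 1/5 = 1/5,  σ² = 25/5 − (1/5)² = 124/25
Independent increments: Var[S_10] = 10·σ² = 10·(124/25) = 248/5

248/5


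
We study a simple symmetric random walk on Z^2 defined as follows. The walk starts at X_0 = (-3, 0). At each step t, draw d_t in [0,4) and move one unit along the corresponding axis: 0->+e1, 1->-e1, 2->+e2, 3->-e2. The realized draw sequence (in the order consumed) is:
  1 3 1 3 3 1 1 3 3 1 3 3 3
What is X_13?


(-8, -8)

t=0: X=(-3, 0), d=1 → -e1, X_1=(-4, 0)
t=1: X=(-4, 0), d=3 → -e2, X_2=(-4, -1)
t=2: X=(-4, -1), d=1 → -e1, X_3=(-5, -1)
t=3: X=(-5, -1), d=3 → -e2, X_4=(-5, -2)
t=4: X=(-5, -2), d=3 → -e2, X_5=(-5, -3)
t=5: X=(-5, -3), d=1 → -e1, X_6=(-6, -3)
t=6: X=(-6, -3), d=1 → -e1, X_7=(-7, -3)
t=7: X=(-7, -3), d=3 → -e2, X_8=(-7, -4)
t=8: X=(-7, -4), d=3 → -e2, X_9=(-7, -5)
t=9: X=(-7, -5), d=1 → -e1, X_10=(-8, -5)
t=10: X=(-8, -5), d=3 → -e2, X_11=(-8, -6)
t=11: X=(-8, -6), d=3 → -e2, X_12=(-8, -7)
t=12: X=(-8, -7), d=3 → -e2, X_13=(-8, -8)


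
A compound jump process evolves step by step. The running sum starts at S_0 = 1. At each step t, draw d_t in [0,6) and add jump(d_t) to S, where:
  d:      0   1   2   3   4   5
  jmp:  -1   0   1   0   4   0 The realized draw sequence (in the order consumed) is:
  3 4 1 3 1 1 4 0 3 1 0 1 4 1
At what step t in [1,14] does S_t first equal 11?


13

t=0: S=1, d=3, jump=0, S_1=1
t=1: S=1, d=4, jump=4, S_2=5
t=2: S=5, d=1, jump=0, S_3=5
t=3: S=5, d=3, jump=0, S_4=5
t=4: S=5, d=1, jump=0, S_5=5
t=5: S=5, d=1, jump=0, S_6=5
t=6: S=5, d=4, jump=4, S_7=9
t=7: S=9, d=0, jump=-1, S_8=8
t=8: S=8, d=3, jump=0, S_9=8
t=9: S=8, d=1, jump=0, S_10=8
t=10: S=8, d=0, jump=-1, S_11=7
t=11: S=7, d=1, jump=0, S_12=7
t=12: S=7, d=4, jump=4, S_13=11
t=13: S=11, d=1, jump=0, S_14=11


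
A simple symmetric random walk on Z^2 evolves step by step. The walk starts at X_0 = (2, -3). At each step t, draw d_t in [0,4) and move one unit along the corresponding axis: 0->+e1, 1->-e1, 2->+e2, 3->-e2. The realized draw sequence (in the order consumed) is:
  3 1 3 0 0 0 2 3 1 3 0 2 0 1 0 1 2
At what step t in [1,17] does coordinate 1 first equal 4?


6

t=0: X=(2, -3), d=3 → -e2, X_1=(2, -4)
t=1: X=(2, -4), d=1 → -e1, X_2=(1, -4)
t=2: X=(1, -4), d=3 → -e2, X_3=(1, -5)
t=3: X=(1, -5), d=0 → +e1, X_4=(2, -5)
t=4: X=(2, -5), d=0 → +e1, X_5=(3, -5)
t=5: X=(3, -5), d=0 → +e1, X_6=(4, -5)
t=6: X=(4, -5), d=2 → +e2, X_7=(4, -4)
t=7: X=(4, -4), d=3 → -e2, X_8=(4, -5)
t=8: X=(4, -5), d=1 → -e1, X_9=(3, -5)
t=9: X=(3, -5), d=3 → -e2, X_10=(3, -6)
t=10: X=(3, -6), d=0 → +e1, X_11=(4, -6)
t=11: X=(4, -6), d=2 → +e2, X_12=(4, -5)
t=12: X=(4, -5), d=0 → +e1, X_13=(5, -5)
t=13: X=(5, -5), d=1 → -e1, X_14=(4, -5)
t=14: X=(4, -5), d=0 → +e1, X_15=(5, -5)
t=15: X=(5, -5), d=1 → -e1, X_16=(4, -5)
t=16: X=(4, -5), d=2 → +e2, X_17=(4, -4)


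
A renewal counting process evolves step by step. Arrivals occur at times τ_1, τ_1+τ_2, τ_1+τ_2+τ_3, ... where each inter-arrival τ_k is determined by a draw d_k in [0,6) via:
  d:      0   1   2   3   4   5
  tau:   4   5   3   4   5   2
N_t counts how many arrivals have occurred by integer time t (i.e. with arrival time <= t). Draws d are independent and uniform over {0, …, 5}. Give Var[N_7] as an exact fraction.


833/2916

Inter-arrival values over d=0..5: [4, 5, 3, 4, 5, 2]
Each d has probability 1/6, so the pmf of τ is: f(2) = 1/6, f(3) = 1/6, f(4) = 1/3, f(5) = 1/3
Let p_n(j) = P(N_n = j), with p_0 = [1]. Condition on τ_1: p_n(0) = P(τ > n), and for j >= 1, p_n(j) = Σ_{k<=n} f(k)·p_{n−k}(j−1)
p_1 = [1]  (j = 0)
p_2 = [5/6, 1/6]  (j = 0..1)
p_3 = [2/3, 1/3]  (j = 0..1)
p_4 = [1/3, 23/36, 1/36]  (j = 0..2)
p_5 = [0, 11/12, 1/12]  (j = 0..2)
p_6 = [0, 7/9, 47/216, 1/216]  (j = 0..3)
p_7 = [0, 5/9, 23/54, 1/54]  (j = 0..3)
E[N_7] = Σ j·p_7(j) = 79/54;  E[N_7²] = Σ j²·p_7(j) = 131/54
Var[N_7] = 131/54 − (79/54)² = 833/2916


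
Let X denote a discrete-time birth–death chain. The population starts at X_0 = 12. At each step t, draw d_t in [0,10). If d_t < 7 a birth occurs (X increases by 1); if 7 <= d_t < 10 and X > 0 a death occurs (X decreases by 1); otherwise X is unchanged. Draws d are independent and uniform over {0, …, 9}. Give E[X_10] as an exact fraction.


X can drop by at most 1 per step and X_0 = 12 > T = 10, so X_t >= 12 − t >= 2 > 0 for every t <= 10: the floor at 0 (the 'and X > 0' condition) never binds. Hence X_10 = X_0 + Σ_{t<10} Y_t with i.i.d. increments Y_t = y(d_t) ∈ {+1, −1, 0}.
Outcome values over d=0..9: [1, 1, 1, 1, 1, 1, 1, -1, -1, -1]
Σy = 4, Σy² = 10, M = 10
μ = 4/10 = 2/5,  σ² = 10/10 − (2/5)² = 21/25
E[X_10] = 12 + 10·(2/5) = 16

16


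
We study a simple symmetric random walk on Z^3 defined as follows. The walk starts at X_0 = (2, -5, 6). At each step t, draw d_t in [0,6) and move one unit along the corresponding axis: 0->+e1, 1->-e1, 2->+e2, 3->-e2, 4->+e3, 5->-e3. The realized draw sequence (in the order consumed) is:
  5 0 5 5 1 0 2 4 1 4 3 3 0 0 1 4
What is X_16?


(3, -6, 6)

t=0: X=(2, -5, 6), d=5 → -e3, X_1=(2, -5, 5)
t=1: X=(2, -5, 5), d=0 → +e1, X_2=(3, -5, 5)
t=2: X=(3, -5, 5), d=5 → -e3, X_3=(3, -5, 4)
t=3: X=(3, -5, 4), d=5 → -e3, X_4=(3, -5, 3)
t=4: X=(3, -5, 3), d=1 → -e1, X_5=(2, -5, 3)
t=5: X=(2, -5, 3), d=0 → +e1, X_6=(3, -5, 3)
t=6: X=(3, -5, 3), d=2 → +e2, X_7=(3, -4, 3)
t=7: X=(3, -4, 3), d=4 → +e3, X_8=(3, -4, 4)
t=8: X=(3, -4, 4), d=1 → -e1, X_9=(2, -4, 4)
t=9: X=(2, -4, 4), d=4 → +e3, X_10=(2, -4, 5)
t=10: X=(2, -4, 5), d=3 → -e2, X_11=(2, -5, 5)
t=11: X=(2, -5, 5), d=3 → -e2, X_12=(2, -6, 5)
t=12: X=(2, -6, 5), d=0 → +e1, X_13=(3, -6, 5)
t=13: X=(3, -6, 5), d=0 → +e1, X_14=(4, -6, 5)
t=14: X=(4, -6, 5), d=1 → -e1, X_15=(3, -6, 5)
t=15: X=(3, -6, 5), d=4 → +e3, X_16=(3, -6, 6)


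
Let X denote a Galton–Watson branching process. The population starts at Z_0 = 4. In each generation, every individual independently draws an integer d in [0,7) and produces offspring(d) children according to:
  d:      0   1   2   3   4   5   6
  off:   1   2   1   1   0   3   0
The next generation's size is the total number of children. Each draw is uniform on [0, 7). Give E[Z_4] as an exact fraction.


16384/2401

Outcome values over d=0..6: [1, 2, 1, 1, 0, 3, 0]
Σy = 8, Σy² = 16, M = 7
μ = 8/7 = 8/7,  σ² = 16/7 − (8/7)² = 48/49
E[Z_0] = 4
E[Z_1] = 8/7·E[Z_0] = 32/7
E[Z_2] = 8/7·E[Z_1] = 256/49
E[Z_3] = 8/7·E[Z_2] = 2048/343
E[Z_4] = 8/7·E[Z_3] = 16384/2401


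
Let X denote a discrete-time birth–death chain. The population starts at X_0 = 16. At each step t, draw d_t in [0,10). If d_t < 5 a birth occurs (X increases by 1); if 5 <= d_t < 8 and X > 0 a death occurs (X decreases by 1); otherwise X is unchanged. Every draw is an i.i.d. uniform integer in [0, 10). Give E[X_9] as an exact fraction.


X can drop by at most 1 per step and X_0 = 16 > T = 9, so X_t >= 16 − t >= 7 > 0 for every t <= 9: the floor at 0 (the 'and X > 0' condition) never binds. Hence X_9 = X_0 + Σ_{t<9} Y_t with i.i.d. increments Y_t = y(d_t) ∈ {+1, −1, 0}.
Outcome values over d=0..9: [1, 1, 1, 1, 1, -1, -1, -1, 0, 0]
Σy = 2, Σy² = 8, M = 10
μ = 2/10 = 1/5,  σ² = 8/10 − (1/5)² = 19/25
E[X_9] = 16 + 9·(1/5) = 89/5

89/5


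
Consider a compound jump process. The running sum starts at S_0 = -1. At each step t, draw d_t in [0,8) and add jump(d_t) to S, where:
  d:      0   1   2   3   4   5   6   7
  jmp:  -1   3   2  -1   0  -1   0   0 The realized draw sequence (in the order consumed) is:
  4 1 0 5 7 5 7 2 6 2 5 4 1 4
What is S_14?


5

t=0: S=-1, d=4, jump=0, S_1=-1
t=1: S=-1, d=1, jump=3, S_2=2
t=2: S=2, d=0, jump=-1, S_3=1
t=3: S=1, d=5, jump=-1, S_4=0
t=4: S=0, d=7, jump=0, S_5=0
t=5: S=0, d=5, jump=-1, S_6=-1
t=6: S=-1, d=7, jump=0, S_7=-1
t=7: S=-1, d=2, jump=2, S_8=1
t=8: S=1, d=6, jump=0, S_9=1
t=9: S=1, d=2, jump=2, S_10=3
t=10: S=3, d=5, jump=-1, S_11=2
t=11: S=2, d=4, jump=0, S_12=2
t=12: S=2, d=1, jump=3, S_13=5
t=13: S=5, d=4, jump=0, S_14=5


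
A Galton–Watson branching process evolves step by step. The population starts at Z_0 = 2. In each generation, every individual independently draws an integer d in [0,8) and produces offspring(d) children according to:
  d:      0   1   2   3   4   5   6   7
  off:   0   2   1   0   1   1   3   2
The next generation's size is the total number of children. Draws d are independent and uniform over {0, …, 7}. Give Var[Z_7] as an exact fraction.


14470546875/134217728

Outcome values over d=0..7: [0, 2, 1, 0, 1, 1, 3, 2]
Σy = 10, Σy² = 20, M = 8
μ = 10/8 = 5/4,  σ² = 20/8 − (5/4)² = 15/16
V_0 = 0, E_0 = 2
V_1 = 15/16·E_0 + (5/4)²·V_0 = 15/8;  E_1 = 5/2
V_2 = 15/16·E_1 + (5/4)²·V_1 = 675/128;  E_2 = 25/8
V_3 = 15/16·E_2 + (5/4)²·V_2 = 22875/2048;  E_3 = 125/32
V_4 = 15/16·E_3 + (5/4)²·V_3 = 691875/32768;  E_4 = 625/128
V_5 = 15/16·E_4 + (5/4)²·V_4 = 19696875/524288;  E_5 = 3125/512
V_6 = 15/16·E_5 + (5/4)²·V_5 = 540421875/8388608;  E_6 = 15625/2048
V_7 = 15/16·E_6 + (5/4)²·V_6 = 14470546875/134217728;  E_7 = 78125/8192


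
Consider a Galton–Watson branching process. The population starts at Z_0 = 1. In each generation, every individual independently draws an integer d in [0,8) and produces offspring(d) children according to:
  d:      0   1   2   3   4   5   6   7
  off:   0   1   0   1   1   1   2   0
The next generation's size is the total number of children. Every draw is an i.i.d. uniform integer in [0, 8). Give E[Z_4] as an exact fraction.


81/256

Outcome values over d=0..7: [0, 1, 0, 1, 1, 1, 2, 0]
Σy = 6, Σy² = 8, M = 8
μ = 6/8 = 3/4,  σ² = 8/8 − (3/4)² = 7/16
E[Z_0] = 1
E[Z_1] = 3/4·E[Z_0] = 3/4
E[Z_2] = 3/4·E[Z_1] = 9/16
E[Z_3] = 3/4·E[Z_2] = 27/64
E[Z_4] = 3/4·E[Z_3] = 81/256


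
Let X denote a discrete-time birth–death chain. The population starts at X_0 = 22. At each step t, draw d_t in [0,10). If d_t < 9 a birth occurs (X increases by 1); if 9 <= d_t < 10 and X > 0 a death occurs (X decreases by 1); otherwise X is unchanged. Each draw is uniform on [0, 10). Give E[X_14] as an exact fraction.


X can drop by at most 1 per step and X_0 = 22 > T = 14, so X_t >= 22 − t >= 8 > 0 for every t <= 14: the floor at 0 (the 'and X > 0' condition) never binds. Hence X_14 = X_0 + Σ_{t<14} Y_t with i.i.d. increments Y_t = y(d_t) ∈ {+1, −1, 0}.
Outcome values over d=0..9: [1, 1, 1, 1, 1, 1, 1, 1, 1, -1]
Σy = 8, Σy² = 10, M = 10
μ = 8/10 = 4/5,  σ² = 10/10 − (4/5)² = 9/25
E[X_14] = 22 + 14·(4/5) = 166/5

166/5


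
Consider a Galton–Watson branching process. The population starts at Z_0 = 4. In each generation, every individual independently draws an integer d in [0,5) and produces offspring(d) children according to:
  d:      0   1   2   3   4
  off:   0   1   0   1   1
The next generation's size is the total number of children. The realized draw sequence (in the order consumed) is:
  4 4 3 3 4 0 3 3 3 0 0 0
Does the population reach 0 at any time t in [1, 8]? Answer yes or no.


gen 0: Z_0=4, draws=[4, 4, 3, 3], offspring=[1, 1, 1, 1], Z_1=4
gen 1: Z_1=4, draws=[4, 0, 3, 3], offspring=[1, 0, 1, 1], Z_2=3
gen 2: Z_2=3, draws=[3, 0, 0], offspring=[1, 0, 0], Z_3=1
gen 3: Z_3=1, draws=[0], offspring=[0], Z_4=0
gen 4: Z_4=0, draws=[], offspring=[], Z_5=0
gen 5: Z_5=0, draws=[], offspring=[], Z_6=0
gen 6: Z_6=0, draws=[], offspring=[], Z_7=0
gen 7: Z_7=0, draws=[], offspring=[], Z_8=0

yes


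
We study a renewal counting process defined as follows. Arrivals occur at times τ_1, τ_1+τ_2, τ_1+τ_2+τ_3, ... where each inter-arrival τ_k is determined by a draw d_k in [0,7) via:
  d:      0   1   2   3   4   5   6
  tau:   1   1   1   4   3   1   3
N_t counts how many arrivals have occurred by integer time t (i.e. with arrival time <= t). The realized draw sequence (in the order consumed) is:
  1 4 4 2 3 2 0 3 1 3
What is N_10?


4

draw d_1=1: τ_1=1, arrival time A_1=1
draw d_2=4: τ_2=3, arrival time A_2=4
draw d_3=4: τ_3=3, arrival time A_3=7
draw d_4=2: τ_4=1, arrival time A_4=8
draw d_5=3: τ_5=4, arrival time A_5=12
draw d_6=2: τ_6=1, arrival time A_6=13
draw d_7=0: τ_7=1, arrival time A_7=14
draw d_8=3: τ_8=4, arrival time A_8=18
draw d_9=1: τ_9=1, arrival time A_9=19
draw d_10=3: τ_10=4, arrival time A_10=23
N_t over t=0..10: 0:0 1:1 2:1 3:1 4:2 5:2 6:2 7:3 8:4 9:4 10:4


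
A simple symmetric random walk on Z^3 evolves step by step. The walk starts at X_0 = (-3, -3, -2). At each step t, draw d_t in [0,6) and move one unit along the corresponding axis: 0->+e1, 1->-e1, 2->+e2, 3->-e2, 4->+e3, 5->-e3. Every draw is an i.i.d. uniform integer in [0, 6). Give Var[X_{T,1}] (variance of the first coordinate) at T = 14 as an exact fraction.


14/3

Outcome values over d=0..5: [1, -1, 0, 0, 0, 0]
Σy = 0, Σy² = 2, M = 6
μ = 0/6 = 0,  σ² = 2/6 − (0)² = 1/3
Independent increments: Var[X_14] = 14·σ² = 14·(1/3) = 14/3


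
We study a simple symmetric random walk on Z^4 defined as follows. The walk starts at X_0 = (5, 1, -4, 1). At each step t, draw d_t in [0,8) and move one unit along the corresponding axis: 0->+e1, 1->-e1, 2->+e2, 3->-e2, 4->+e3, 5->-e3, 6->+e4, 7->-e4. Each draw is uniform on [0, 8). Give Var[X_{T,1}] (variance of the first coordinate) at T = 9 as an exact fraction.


9/4

Outcome values over d=0..7: [1, -1, 0, 0, 0, 0, 0, 0]
Σy = 0, Σy² = 2, M = 8
μ = 0/8 = 0,  σ² = 2/8 − (0)² = 1/4
Independent increments: Var[X_9] = 9·σ² = 9·(1/4) = 9/4


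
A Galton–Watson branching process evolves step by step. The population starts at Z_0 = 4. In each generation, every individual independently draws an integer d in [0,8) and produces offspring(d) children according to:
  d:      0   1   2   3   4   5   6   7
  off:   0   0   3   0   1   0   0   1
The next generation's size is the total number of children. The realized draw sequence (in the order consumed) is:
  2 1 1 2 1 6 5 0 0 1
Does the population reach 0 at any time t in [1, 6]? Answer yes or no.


gen 0: Z_0=4, draws=[2, 1, 1, 2], offspring=[3, 0, 0, 3], Z_1=6
gen 1: Z_1=6, draws=[1, 6, 5, 0, 0, 1], offspring=[0, 0, 0, 0, 0, 0], Z_2=0
gen 2: Z_2=0, draws=[], offspring=[], Z_3=0
gen 3: Z_3=0, draws=[], offspring=[], Z_4=0
gen 4: Z_4=0, draws=[], offspring=[], Z_5=0
gen 5: Z_5=0, draws=[], offspring=[], Z_6=0

yes


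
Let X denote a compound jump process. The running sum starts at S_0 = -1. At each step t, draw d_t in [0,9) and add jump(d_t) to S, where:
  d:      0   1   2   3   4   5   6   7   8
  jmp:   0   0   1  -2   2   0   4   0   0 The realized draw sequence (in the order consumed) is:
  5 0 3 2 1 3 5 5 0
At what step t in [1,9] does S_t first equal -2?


t=0: S=-1, d=5, jump=0, S_1=-1
t=1: S=-1, d=0, jump=0, S_2=-1
t=2: S=-1, d=3, jump=-2, S_3=-3
t=3: S=-3, d=2, jump=1, S_4=-2
t=4: S=-2, d=1, jump=0, S_5=-2
t=5: S=-2, d=3, jump=-2, S_6=-4
t=6: S=-4, d=5, jump=0, S_7=-4
t=7: S=-4, d=5, jump=0, S_8=-4
t=8: S=-4, d=0, jump=0, S_9=-4

4


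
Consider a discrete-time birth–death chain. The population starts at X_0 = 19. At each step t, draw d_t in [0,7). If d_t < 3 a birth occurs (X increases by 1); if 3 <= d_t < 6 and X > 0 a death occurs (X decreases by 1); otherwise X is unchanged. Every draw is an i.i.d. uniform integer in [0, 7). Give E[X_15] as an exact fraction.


19

X can drop by at most 1 per step and X_0 = 19 > T = 15, so X_t >= 19 − t >= 4 > 0 for every t <= 15: the floor at 0 (the 'and X > 0' condition) never binds. Hence X_15 = X_0 + Σ_{t<15} Y_t with i.i.d. increments Y_t = y(d_t) ∈ {+1, −1, 0}.
Outcome values over d=0..6: [1, 1, 1, -1, -1, -1, 0]
Σy = 0, Σy² = 6, M = 7
μ = 0/7 = 0,  σ² = 6/7 − (0)² = 6/7
E[X_15] = 19 + 15·(0) = 19


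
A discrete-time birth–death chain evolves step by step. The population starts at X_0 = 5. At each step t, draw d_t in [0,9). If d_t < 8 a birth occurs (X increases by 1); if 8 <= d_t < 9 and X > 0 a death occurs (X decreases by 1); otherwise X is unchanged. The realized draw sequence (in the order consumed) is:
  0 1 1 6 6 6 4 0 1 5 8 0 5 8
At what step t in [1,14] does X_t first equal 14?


t=0: X=5, d=0 → birth, X_1=6
t=1: X=6, d=1 → birth, X_2=7
t=2: X=7, d=1 → birth, X_3=8
t=3: X=8, d=6 → birth, X_4=9
t=4: X=9, d=6 → birth, X_5=10
t=5: X=10, d=6 → birth, X_6=11
t=6: X=11, d=4 → birth, X_7=12
t=7: X=12, d=0 → birth, X_8=13
t=8: X=13, d=1 → birth, X_9=14
t=9: X=14, d=5 → birth, X_10=15
t=10: X=15, d=8 → death, X_11=14
t=11: X=14, d=0 → birth, X_12=15
t=12: X=15, d=5 → birth, X_13=16
t=13: X=16, d=8 → death, X_14=15

9


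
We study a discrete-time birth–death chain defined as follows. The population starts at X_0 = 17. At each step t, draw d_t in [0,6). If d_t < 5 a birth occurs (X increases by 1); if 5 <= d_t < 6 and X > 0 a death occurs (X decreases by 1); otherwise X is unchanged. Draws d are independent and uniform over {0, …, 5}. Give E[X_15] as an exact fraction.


27

X can drop by at most 1 per step and X_0 = 17 > T = 15, so X_t >= 17 − t >= 2 > 0 for every t <= 15: the floor at 0 (the 'and X > 0' condition) never binds. Hence X_15 = X_0 + Σ_{t<15} Y_t with i.i.d. increments Y_t = y(d_t) ∈ {+1, −1, 0}.
Outcome values over d=0..5: [1, 1, 1, 1, 1, -1]
Σy = 4, Σy² = 6, M = 6
μ = 4/6 = 2/3,  σ² = 6/6 − (2/3)² = 5/9
E[X_15] = 17 + 15·(2/3) = 27


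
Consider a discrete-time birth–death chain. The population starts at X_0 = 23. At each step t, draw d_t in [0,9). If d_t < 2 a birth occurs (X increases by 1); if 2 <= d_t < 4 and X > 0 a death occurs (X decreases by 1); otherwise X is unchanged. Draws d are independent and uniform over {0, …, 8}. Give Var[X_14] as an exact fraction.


X can drop by at most 1 per step and X_0 = 23 > T = 14, so X_t >= 23 − t >= 9 > 0 for every t <= 14: the floor at 0 (the 'and X > 0' condition) never binds. Hence X_14 = X_0 + Σ_{t<14} Y_t with i.i.d. increments Y_t = y(d_t) ∈ {+1, −1, 0}.
Outcome values over d=0..8: [1, 1, -1, -1, 0, 0, 0, 0, 0]
Σy = 0, Σy² = 4, M = 9
μ = 0/9 = 0,  σ² = 4/9 − (0)² = 4/9
Independent increments: Var[X_14] = 14·σ² = 14·(4/9) = 56/9

56/9


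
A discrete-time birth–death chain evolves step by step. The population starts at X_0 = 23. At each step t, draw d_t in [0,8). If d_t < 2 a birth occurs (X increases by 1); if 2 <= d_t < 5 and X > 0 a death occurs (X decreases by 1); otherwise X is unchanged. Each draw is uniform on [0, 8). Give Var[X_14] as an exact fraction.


273/32

X can drop by at most 1 per step and X_0 = 23 > T = 14, so X_t >= 23 − t >= 9 > 0 for every t <= 14: the floor at 0 (the 'and X > 0' condition) never binds. Hence X_14 = X_0 + Σ_{t<14} Y_t with i.i.d. increments Y_t = y(d_t) ∈ {+1, −1, 0}.
Outcome values over d=0..7: [1, 1, -1, -1, -1, 0, 0, 0]
Σy = -1, Σy² = 5, M = 8
μ = -1/8 = -1/8,  σ² = 5/8 − (-1/8)² = 39/64
Independent increments: Var[X_14] = 14·σ² = 14·(39/64) = 273/32


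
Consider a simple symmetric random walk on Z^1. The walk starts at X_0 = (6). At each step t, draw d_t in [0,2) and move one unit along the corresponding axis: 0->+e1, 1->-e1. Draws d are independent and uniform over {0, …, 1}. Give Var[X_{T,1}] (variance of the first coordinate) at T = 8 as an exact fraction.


8

Outcome values over d=0..1: [1, -1]
Σy = 0, Σy² = 2, M = 2
μ = 0/2 = 0,  σ² = 2/2 − (0)² = 1
Independent increments: Var[X_8] = 8·σ² = 8·(1) = 8


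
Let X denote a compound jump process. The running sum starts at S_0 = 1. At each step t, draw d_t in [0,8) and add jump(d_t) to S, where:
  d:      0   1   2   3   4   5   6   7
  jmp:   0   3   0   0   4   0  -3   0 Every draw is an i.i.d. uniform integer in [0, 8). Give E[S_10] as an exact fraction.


6

Outcome values over d=0..7: [0, 3, 0, 0, 4, 0, -3, 0]
Σy = 4, Σy² = 34, M = 8
μ = 4/8 = 1/2,  σ² = 34/8 − (1/2)² = 4
E[S_10] = 1 + 10·(1/2) = 6


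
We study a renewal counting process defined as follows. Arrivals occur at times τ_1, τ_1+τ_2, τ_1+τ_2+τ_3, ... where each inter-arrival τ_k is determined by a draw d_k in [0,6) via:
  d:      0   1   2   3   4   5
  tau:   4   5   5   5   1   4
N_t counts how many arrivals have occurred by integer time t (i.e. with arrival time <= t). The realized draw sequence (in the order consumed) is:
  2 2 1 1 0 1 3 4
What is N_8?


draw d_1=2: τ_1=5, arrival time A_1=5
draw d_2=2: τ_2=5, arrival time A_2=10
draw d_3=1: τ_3=5, arrival time A_3=15
draw d_4=1: τ_4=5, arrival time A_4=20
draw d_5=0: τ_5=4, arrival time A_5=24
draw d_6=1: τ_6=5, arrival time A_6=29
draw d_7=3: τ_7=5, arrival time A_7=34
draw d_8=4: τ_8=1, arrival time A_8=35
N_t over t=0..8: 0:0 1:0 2:0 3:0 4:0 5:1 6:1 7:1 8:1

1


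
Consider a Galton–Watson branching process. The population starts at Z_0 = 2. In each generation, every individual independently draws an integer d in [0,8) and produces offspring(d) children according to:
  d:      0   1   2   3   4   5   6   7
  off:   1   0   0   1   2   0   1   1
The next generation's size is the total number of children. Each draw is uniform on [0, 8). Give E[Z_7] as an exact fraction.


2187/8192

Outcome values over d=0..7: [1, 0, 0, 1, 2, 0, 1, 1]
Σy = 6, Σy² = 8, M = 8
μ = 6/8 = 3/4,  σ² = 8/8 − (3/4)² = 7/16
E[Z_0] = 2
E[Z_1] = 3/4·E[Z_0] = 3/2
E[Z_2] = 3/4·E[Z_1] = 9/8
E[Z_3] = 3/4·E[Z_2] = 27/32
E[Z_4] = 3/4·E[Z_3] = 81/128
E[Z_5] = 3/4·E[Z_4] = 243/512
E[Z_6] = 3/4·E[Z_5] = 729/2048
E[Z_7] = 3/4·E[Z_6] = 2187/8192


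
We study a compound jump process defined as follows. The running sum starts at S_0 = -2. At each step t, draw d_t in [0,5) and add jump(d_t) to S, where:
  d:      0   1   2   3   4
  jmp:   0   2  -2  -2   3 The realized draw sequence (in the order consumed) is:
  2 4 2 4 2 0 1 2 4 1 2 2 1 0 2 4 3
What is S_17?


t=0: S=-2, d=2, jump=-2, S_1=-4
t=1: S=-4, d=4, jump=3, S_2=-1
t=2: S=-1, d=2, jump=-2, S_3=-3
t=3: S=-3, d=4, jump=3, S_4=0
t=4: S=0, d=2, jump=-2, S_5=-2
t=5: S=-2, d=0, jump=0, S_6=-2
t=6: S=-2, d=1, jump=2, S_7=0
t=7: S=0, d=2, jump=-2, S_8=-2
t=8: S=-2, d=4, jump=3, S_9=1
t=9: S=1, d=1, jump=2, S_10=3
t=10: S=3, d=2, jump=-2, S_11=1
t=11: S=1, d=2, jump=-2, S_12=-1
t=12: S=-1, d=1, jump=2, S_13=1
t=13: S=1, d=0, jump=0, S_14=1
t=14: S=1, d=2, jump=-2, S_15=-1
t=15: S=-1, d=4, jump=3, S_16=2
t=16: S=2, d=3, jump=-2, S_17=0

0


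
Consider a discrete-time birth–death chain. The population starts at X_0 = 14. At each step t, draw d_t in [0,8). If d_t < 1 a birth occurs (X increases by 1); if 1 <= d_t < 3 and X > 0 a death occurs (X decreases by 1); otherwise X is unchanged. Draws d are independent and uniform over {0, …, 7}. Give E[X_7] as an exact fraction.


105/8

X can drop by at most 1 per step and X_0 = 14 > T = 7, so X_t >= 14 − t >= 7 > 0 for every t <= 7: the floor at 0 (the 'and X > 0' condition) never binds. Hence X_7 = X_0 + Σ_{t<7} Y_t with i.i.d. increments Y_t = y(d_t) ∈ {+1, −1, 0}.
Outcome values over d=0..7: [1, -1, -1, 0, 0, 0, 0, 0]
Σy = -1, Σy² = 3, M = 8
μ = -1/8 = -1/8,  σ² = 3/8 − (-1/8)² = 23/64
E[X_7] = 14 + 7·(-1/8) = 105/8


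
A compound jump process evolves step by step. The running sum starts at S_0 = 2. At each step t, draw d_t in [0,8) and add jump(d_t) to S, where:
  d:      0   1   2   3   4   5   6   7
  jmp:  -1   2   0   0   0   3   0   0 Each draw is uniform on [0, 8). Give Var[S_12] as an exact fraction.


Outcome values over d=0..7: [-1, 2, 0, 0, 0, 3, 0, 0]
Σy = 4, Σy² = 14, M = 8
μ = 4/8 = 1/2,  σ² = 14/8 − (1/2)² = 3/2
Independent increments: Var[S_12] = 12·σ² = 12·(3/2) = 18

18


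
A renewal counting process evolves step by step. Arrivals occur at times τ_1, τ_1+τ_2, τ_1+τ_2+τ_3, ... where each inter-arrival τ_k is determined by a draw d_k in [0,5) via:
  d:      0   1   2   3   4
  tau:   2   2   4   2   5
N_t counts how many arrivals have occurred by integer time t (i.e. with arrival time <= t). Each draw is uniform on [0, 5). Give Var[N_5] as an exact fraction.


144/625

Inter-arrival values over d=0..4: [2, 2, 4, 2, 5]
Each d has probability 1/5, so the pmf of τ is: f(2) = 3/5, f(4) = 1/5, f(5) = 1/5
Let p_n(j) = P(N_n = j), with p_0 = [1]. Condition on τ_1: p_n(0) = P(τ > n), and for j >= 1, p_n(j) = Σ_{k<=n} f(k)·p_{n−k}(j−1)
p_1 = [1]  (j = 0)
p_2 = [2/5, 3/5]  (j = 0..1)
p_3 = [2/5, 3/5]  (j = 0..1)
p_4 = [1/5, 11/25, 9/25]  (j = 0..2)
p_5 = [0, 16/25, 9/25]  (j = 0..2)
E[N_5] = Σ j·p_5(j) = 34/25;  E[N_5²] = Σ j²·p_5(j) = 52/25
Var[N_5] = 52/25 − (34/25)² = 144/625


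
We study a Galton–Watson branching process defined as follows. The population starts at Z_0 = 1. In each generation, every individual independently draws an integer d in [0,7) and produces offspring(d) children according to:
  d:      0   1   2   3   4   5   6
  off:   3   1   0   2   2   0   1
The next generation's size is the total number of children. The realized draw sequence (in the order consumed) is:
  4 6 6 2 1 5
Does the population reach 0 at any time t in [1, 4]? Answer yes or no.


gen 0: Z_0=1, draws=[4], offspring=[2], Z_1=2
gen 1: Z_1=2, draws=[6, 6], offspring=[1, 1], Z_2=2
gen 2: Z_2=2, draws=[2, 1], offspring=[0, 1], Z_3=1
gen 3: Z_3=1, draws=[5], offspring=[0], Z_4=0

yes


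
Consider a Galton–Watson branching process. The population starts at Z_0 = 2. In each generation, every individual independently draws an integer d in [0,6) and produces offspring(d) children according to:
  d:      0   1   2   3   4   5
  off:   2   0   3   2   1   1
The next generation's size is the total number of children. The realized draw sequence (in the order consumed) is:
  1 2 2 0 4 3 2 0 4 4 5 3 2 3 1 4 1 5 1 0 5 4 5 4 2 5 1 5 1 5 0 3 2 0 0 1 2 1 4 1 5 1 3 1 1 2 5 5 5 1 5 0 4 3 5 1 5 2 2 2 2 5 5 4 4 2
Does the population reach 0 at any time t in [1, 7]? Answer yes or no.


gen 0: Z_0=2, draws=[1, 2], offspring=[0, 3], Z_1=3
gen 1: Z_1=3, draws=[2, 0, 4], offspring=[3, 2, 1], Z_2=6
gen 2: Z_2=6, draws=[3, 2, 0, 4, 4, 5], offspring=[2, 3, 2, 1, 1, 1], Z_3=10
gen 3: Z_3=10, draws=[3, 2, 3, 1, 4, 1, 5, 1, 0, 5], offspring=[2, 3, 2, 0, 1, 0, 1, 0, 2, 1], Z_4=12
gen 4: Z_4=12, draws=[4, 5, 4, 2, 5, 1, 5, 1, 5, 0, 3, 2], offspring=[1, 1, 1, 3, 1, 0, 1, 0, 1, 2, 2, 3], Z_5=16
gen 5: Z_5=16, draws=[0, 0, 1, 2, 1, 4, 1, 5, 1, 3, 1, 1, 2, 5, 5, 5], offspring=[2, 2, 0, 3, 0, 1, 0, 1, 0, 2, 0, 0, 3, 1, 1, 1], Z_6=17
gen 6: Z_6=17, draws=[1, 5, 0, 4, 3, 5, 1, 5, 2, 2, 2, 2, 5, 5, 4, 4, 2], offspring=[0, 1, 2, 1, 2, 1, 0, 1, 3, 3, 3, 3, 1, 1, 1, 1, 3], Z_7=27

no


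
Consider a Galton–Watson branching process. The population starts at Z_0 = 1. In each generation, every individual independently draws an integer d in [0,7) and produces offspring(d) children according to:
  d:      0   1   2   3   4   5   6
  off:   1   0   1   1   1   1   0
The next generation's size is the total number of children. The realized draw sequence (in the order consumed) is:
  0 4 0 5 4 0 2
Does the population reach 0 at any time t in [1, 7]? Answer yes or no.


gen 0: Z_0=1, draws=[0], offspring=[1], Z_1=1
gen 1: Z_1=1, draws=[4], offspring=[1], Z_2=1
gen 2: Z_2=1, draws=[0], offspring=[1], Z_3=1
gen 3: Z_3=1, draws=[5], offspring=[1], Z_4=1
gen 4: Z_4=1, draws=[4], offspring=[1], Z_5=1
gen 5: Z_5=1, draws=[0], offspring=[1], Z_6=1
gen 6: Z_6=1, draws=[2], offspring=[1], Z_7=1

no


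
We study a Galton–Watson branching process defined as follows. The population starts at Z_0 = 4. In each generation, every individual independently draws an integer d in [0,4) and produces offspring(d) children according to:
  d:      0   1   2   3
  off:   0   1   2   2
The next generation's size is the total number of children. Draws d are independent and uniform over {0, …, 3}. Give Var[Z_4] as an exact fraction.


507375/16384

Outcome values over d=0..3: [0, 1, 2, 2]
Σy = 5, Σy² = 9, M = 4
μ = 5/4 = 5/4,  σ² = 9/4 − (5/4)² = 11/16
V_0 = 0, E_0 = 4
V_1 = 11/16·E_0 + (5/4)²·V_0 = 11/4;  E_1 = 5
V_2 = 11/16·E_1 + (5/4)²·V_1 = 495/64;  E_2 = 25/4
V_3 = 11/16·E_2 + (5/4)²·V_2 = 16775/1024;  E_3 = 125/16
V_4 = 11/16·E_3 + (5/4)²·V_3 = 507375/16384;  E_4 = 625/64


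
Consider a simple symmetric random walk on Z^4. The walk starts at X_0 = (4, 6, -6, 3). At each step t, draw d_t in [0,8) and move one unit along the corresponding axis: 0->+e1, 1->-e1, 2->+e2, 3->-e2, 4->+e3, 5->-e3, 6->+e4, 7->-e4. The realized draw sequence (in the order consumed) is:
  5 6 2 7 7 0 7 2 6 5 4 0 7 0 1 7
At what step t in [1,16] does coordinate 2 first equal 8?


8

t=0: X=(4, 6, -6, 3), d=5 → -e3, X_1=(4, 6, -7, 3)
t=1: X=(4, 6, -7, 3), d=6 → +e4, X_2=(4, 6, -7, 4)
t=2: X=(4, 6, -7, 4), d=2 → +e2, X_3=(4, 7, -7, 4)
t=3: X=(4, 7, -7, 4), d=7 → -e4, X_4=(4, 7, -7, 3)
t=4: X=(4, 7, -7, 3), d=7 → -e4, X_5=(4, 7, -7, 2)
t=5: X=(4, 7, -7, 2), d=0 → +e1, X_6=(5, 7, -7, 2)
t=6: X=(5, 7, -7, 2), d=7 → -e4, X_7=(5, 7, -7, 1)
t=7: X=(5, 7, -7, 1), d=2 → +e2, X_8=(5, 8, -7, 1)
t=8: X=(5, 8, -7, 1), d=6 → +e4, X_9=(5, 8, -7, 2)
t=9: X=(5, 8, -7, 2), d=5 → -e3, X_10=(5, 8, -8, 2)
t=10: X=(5, 8, -8, 2), d=4 → +e3, X_11=(5, 8, -7, 2)
t=11: X=(5, 8, -7, 2), d=0 → +e1, X_12=(6, 8, -7, 2)
t=12: X=(6, 8, -7, 2), d=7 → -e4, X_13=(6, 8, -7, 1)
t=13: X=(6, 8, -7, 1), d=0 → +e1, X_14=(7, 8, -7, 1)
t=14: X=(7, 8, -7, 1), d=1 → -e1, X_15=(6, 8, -7, 1)
t=15: X=(6, 8, -7, 1), d=7 → -e4, X_16=(6, 8, -7, 0)


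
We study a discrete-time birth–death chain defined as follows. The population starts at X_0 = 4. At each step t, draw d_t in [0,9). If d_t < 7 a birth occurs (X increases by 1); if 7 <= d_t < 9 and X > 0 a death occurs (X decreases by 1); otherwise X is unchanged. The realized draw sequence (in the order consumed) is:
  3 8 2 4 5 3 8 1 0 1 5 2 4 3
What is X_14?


t=0: X=4, d=3 → birth, X_1=5
t=1: X=5, d=8 → death, X_2=4
t=2: X=4, d=2 → birth, X_3=5
t=3: X=5, d=4 → birth, X_4=6
t=4: X=6, d=5 → birth, X_5=7
t=5: X=7, d=3 → birth, X_6=8
t=6: X=8, d=8 → death, X_7=7
t=7: X=7, d=1 → birth, X_8=8
t=8: X=8, d=0 → birth, X_9=9
t=9: X=9, d=1 → birth, X_10=10
t=10: X=10, d=5 → birth, X_11=11
t=11: X=11, d=2 → birth, X_12=12
t=12: X=12, d=4 → birth, X_13=13
t=13: X=13, d=3 → birth, X_14=14

14


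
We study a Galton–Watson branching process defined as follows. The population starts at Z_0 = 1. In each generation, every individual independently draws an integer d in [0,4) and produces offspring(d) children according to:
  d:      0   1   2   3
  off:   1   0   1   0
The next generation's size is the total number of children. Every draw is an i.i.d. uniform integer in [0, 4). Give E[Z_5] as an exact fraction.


Outcome values over d=0..3: [1, 0, 1, 0]
Σy = 2, Σy² = 2, M = 4
μ = 2/4 = 1/2,  σ² = 2/4 − (1/2)² = 1/4
E[Z_0] = 1
E[Z_1] = 1/2·E[Z_0] = 1/2
E[Z_2] = 1/2·E[Z_1] = 1/4
E[Z_3] = 1/2·E[Z_2] = 1/8
E[Z_4] = 1/2·E[Z_3] = 1/16
E[Z_5] = 1/2·E[Z_4] = 1/32

1/32


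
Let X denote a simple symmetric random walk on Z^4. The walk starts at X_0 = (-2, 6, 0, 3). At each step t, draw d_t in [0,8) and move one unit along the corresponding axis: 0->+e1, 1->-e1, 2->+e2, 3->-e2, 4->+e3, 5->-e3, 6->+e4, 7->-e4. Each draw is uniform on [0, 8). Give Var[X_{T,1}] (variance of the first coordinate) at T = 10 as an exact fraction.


5/2

Outcome values over d=0..7: [1, -1, 0, 0, 0, 0, 0, 0]
Σy = 0, Σy² = 2, M = 8
μ = 0/8 = 0,  σ² = 2/8 − (0)² = 1/4
Independent increments: Var[X_10] = 10·σ² = 10·(1/4) = 5/2


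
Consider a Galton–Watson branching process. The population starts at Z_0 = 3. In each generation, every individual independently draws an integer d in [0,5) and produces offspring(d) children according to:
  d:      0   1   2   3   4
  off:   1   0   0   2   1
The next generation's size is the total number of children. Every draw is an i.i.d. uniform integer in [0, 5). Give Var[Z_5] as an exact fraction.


Outcome values over d=0..4: [1, 0, 0, 2, 1]
Σy = 4, Σy² = 6, M = 5
μ = 4/5 = 4/5,  σ² = 6/5 − (4/5)² = 14/25
V_0 = 0, E_0 = 3
V_1 = 14/25·E_0 + (4/5)²·V_0 = 42/25;  E_1 = 12/5
V_2 = 14/25·E_1 + (4/5)²·V_1 = 1512/625;  E_2 = 48/25
V_3 = 14/25·E_2 + (4/5)²·V_2 = 40992/15625;  E_3 = 192/125
V_4 = 14/25·E_3 + (4/5)²·V_3 = 991872/390625;  E_4 = 768/625
V_5 = 14/25·E_4 + (4/5)²·V_4 = 22589952/9765625;  E_5 = 3072/3125

22589952/9765625
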